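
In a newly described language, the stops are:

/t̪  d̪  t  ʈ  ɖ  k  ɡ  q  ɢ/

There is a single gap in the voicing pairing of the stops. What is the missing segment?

/d/

place of articulation  voiceless  voiced  
dental            t̪        d̪      
alveolar          t         —       
retroflex         ʈ         ɖ       
velar             k         ɡ       
uvular            q         ɢ       
The alveolar row has no voiced member, so the gap is the voiced alveolar stop /d/.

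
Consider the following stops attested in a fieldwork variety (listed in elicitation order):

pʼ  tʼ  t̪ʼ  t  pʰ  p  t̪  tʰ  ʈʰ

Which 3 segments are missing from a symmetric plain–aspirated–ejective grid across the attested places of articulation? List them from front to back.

/t̪ʰ/, /ʈ/, /ʈʼ/

place of articulation  plain     aspirated  ejective
bilabial          p         pʰ        pʼ      
dental            t̪        —         t̪ʼ     
alveolar          t         tʰ        tʼ      
retroflex         —         ʈʰ        —       
Gaps, from front to back: dental lacks aspirated (/t̪ʰ/); retroflex lacks plain (/ʈ/); retroflex lacks ejective (/ʈʼ/).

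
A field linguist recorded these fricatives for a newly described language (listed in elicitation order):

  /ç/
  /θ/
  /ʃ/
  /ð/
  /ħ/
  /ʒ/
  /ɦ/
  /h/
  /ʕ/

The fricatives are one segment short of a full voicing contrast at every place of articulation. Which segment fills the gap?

/ʝ/

place of articulation  voiceless  voiced  
dental            θ         ð       
postalveolar      ʃ         ʒ       
palatal           ç         —       
pharyngeal        ħ         ʕ       
glottal           h         ɦ       
The palatal row has no voiced member, so the gap is the voiced palatal fricative /ʝ/.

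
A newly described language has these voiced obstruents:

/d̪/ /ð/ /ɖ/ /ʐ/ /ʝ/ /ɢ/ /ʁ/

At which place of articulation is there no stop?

place of articulation  stop      fricative
dental            d̪        ð       
retroflex         ɖ         ʐ       
palatal           —         ʝ       
uvular            ɢ         ʁ       
Every place of articulation has a stop member except palatal, where /ɟ/ would be expected.

palatal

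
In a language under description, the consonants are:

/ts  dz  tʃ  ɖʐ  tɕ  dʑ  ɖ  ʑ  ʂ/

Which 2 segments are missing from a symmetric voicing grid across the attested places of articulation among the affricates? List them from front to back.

/dʒ/, /ʈʂ/

alveolar: voiceless /ts/, voiced /dz/.
postalveolar: voiceless /tʃ/, voiced —.
retroflex: voiceless —, voiced /ɖʐ/.
alveolo-palatal: voiceless /tɕ/, voiced /dʑ/.
Gaps, from front to back: postalveolar lacks voiced (/dʒ/); retroflex lacks voiceless (/ʈʂ/).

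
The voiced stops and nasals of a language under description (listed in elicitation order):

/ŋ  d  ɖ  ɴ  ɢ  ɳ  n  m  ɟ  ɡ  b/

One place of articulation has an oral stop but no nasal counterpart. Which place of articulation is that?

Oral stop: /b/ (bilabial), /d/ (alveolar), /ɖ/ (retroflex), /ɟ/ (palatal), /ɡ/ (velar), /ɢ/ (uvular).
Nasal: /m/ (bilabial), /n/ (alveolar), /ɳ/ (retroflex), /ŋ/ (velar), /ɴ/ (uvular).
Every place of articulation has a nasal member except palatal, where /ɲ/ would be expected.

palatal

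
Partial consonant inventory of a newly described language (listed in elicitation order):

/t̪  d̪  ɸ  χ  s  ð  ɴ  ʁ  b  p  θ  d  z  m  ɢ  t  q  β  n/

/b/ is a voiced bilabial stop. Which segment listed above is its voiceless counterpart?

The voiceless counterpart is a voiceless bilabial stop — in this inventory, /p/.

/p/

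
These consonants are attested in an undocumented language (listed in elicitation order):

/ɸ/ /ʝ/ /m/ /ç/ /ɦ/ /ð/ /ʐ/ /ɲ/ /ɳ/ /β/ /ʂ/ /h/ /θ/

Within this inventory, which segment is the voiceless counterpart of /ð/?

/θ/

/ð/ is a voiced dental fricative.
The voiceless counterpart is a voiceless dental fricative — in this inventory, /θ/.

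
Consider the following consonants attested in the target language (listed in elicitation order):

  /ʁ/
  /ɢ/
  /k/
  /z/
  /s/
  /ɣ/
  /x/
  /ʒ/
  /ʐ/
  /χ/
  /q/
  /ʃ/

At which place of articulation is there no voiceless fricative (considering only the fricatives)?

Voiceless: /s/ (alveolar), /ʃ/ (postalveolar), /x/ (velar), /χ/ (uvular).
Voiced: /z/ (alveolar), /ʒ/ (postalveolar), /ʐ/ (retroflex), /ɣ/ (velar), /ʁ/ (uvular).
Every place of articulation has a voiceless member except retroflex, where /ʂ/ would be expected.

retroflex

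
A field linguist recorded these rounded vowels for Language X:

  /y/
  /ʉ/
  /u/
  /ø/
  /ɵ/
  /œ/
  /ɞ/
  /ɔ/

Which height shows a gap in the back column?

height            front     central   back    
high              y         ʉ         u       
high-mid          ø         ɵ         —       
low-mid           œ         ɞ         ɔ       
Every height has a back member except high-mid, where /o/ would be expected.

high-mid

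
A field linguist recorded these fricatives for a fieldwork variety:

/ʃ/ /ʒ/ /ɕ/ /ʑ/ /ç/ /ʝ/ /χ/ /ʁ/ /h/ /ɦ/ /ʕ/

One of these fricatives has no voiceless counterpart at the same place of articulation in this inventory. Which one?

Postalveolar: /ʃ/ ~ /ʒ/
Alveolo-palatal: /ɕ/ ~ /ʑ/
Palatal: /ç/ ~ /ʝ/
Uvular: /χ/ ~ /ʁ/
Glottal: /h/ ~ /ɦ/
Pharyngeal: only /ʕ/ (voiced); no voiceless partner.
So /ʕ/ is the unpaired segment.

/ʕ/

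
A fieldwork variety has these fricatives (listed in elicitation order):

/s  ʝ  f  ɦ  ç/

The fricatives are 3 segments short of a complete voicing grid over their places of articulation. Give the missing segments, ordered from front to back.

place of articulation  voiceless  voiced  
labiodental       f         —       
alveolar          s         —       
palatal           ç         ʝ       
glottal           —         ɦ       
Gaps, from front to back: labiodental lacks voiced (/v/); alveolar lacks voiced (/z/); glottal lacks voiceless (/h/).

/v/, /z/, /h/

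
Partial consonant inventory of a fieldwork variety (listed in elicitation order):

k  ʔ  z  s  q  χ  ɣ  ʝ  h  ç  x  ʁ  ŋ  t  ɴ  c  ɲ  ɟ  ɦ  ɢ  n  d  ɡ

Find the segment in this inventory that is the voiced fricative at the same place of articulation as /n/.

/z/

/n/ is an alveolar nasal.
The voiced fricative at the same place is a voiced alveolar fricative — in this inventory, /z/.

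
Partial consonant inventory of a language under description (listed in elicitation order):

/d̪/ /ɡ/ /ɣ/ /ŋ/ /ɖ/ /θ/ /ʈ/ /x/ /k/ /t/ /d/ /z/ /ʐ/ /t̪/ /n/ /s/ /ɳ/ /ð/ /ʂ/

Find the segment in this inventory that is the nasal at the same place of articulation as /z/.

/z/ is a voiced alveolar fricative.
The nasal at the same place is an alveolar nasal — in this inventory, /n/.

/n/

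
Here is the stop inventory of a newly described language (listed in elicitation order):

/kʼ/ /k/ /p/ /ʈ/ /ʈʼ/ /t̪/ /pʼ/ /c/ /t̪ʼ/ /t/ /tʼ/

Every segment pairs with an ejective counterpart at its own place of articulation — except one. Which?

/c/

Bilabial: /p/ ~ /pʼ/
Dental: /t̪/ ~ /t̪ʼ/
Alveolar: /t/ ~ /tʼ/
Retroflex: /ʈ/ ~ /ʈʼ/
Velar: /k/ ~ /kʼ/
Palatal: only /c/ (plain); no ejective partner.
So /c/ is the unpaired segment.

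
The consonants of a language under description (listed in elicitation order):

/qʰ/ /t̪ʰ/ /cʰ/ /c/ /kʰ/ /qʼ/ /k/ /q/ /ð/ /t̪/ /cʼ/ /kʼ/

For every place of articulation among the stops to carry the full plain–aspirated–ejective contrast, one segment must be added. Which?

dental: plain /t̪/, aspirated /t̪ʰ/, ejective —.
palatal: plain /c/, aspirated /cʰ/, ejective /cʼ/.
velar: plain /k/, aspirated /kʰ/, ejective /kʼ/.
uvular: plain /q/, aspirated /qʰ/, ejective /qʼ/.
The dental row has no ejective member, so the gap is the ejective dental stop /t̪ʼ/.

/t̪ʼ/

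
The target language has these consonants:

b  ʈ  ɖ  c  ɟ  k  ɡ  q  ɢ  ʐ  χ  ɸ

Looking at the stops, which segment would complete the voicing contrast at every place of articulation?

place of articulation  voiceless  voiced  
bilabial          —         b       
retroflex         ʈ         ɖ       
palatal           c         ɟ       
velar             k         ɡ       
uvular            q         ɢ       
The bilabial row has no voiceless member, so the gap is the voiceless bilabial stop /p/.

/p/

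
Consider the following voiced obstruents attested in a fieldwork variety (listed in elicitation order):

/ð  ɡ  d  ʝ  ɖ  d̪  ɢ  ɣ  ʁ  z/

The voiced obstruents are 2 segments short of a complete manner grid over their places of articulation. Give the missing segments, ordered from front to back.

place of articulation  stop      fricative
dental            d̪        ð       
alveolar          d         z       
retroflex         ɖ         —       
palatal           —         ʝ       
velar             ɡ         ɣ       
uvular            ɢ         ʁ       
Gaps, from front to back: retroflex lacks fricative (/ʐ/); palatal lacks stop (/ɟ/).

/ʐ/, /ɟ/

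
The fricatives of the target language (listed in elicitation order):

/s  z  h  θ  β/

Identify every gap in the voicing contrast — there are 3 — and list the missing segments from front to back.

/ɸ/, /ð/, /ɦ/

Voiceless: /θ/ (dental), /s/ (alveolar), /h/ (glottal).
Voiced: /β/ (bilabial), /z/ (alveolar).
Gaps, from front to back: bilabial lacks voiceless (/ɸ/); dental lacks voiced (/ð/); glottal lacks voiced (/ɦ/).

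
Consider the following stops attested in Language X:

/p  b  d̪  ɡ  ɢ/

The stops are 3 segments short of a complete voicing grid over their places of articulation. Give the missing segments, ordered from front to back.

/t̪/, /k/, /q/

Voiceless: /p/ (bilabial).
Voiced: /b/ (bilabial), /d̪/ (dental), /ɡ/ (velar), /ɢ/ (uvular).
Gaps, from front to back: dental lacks voiceless (/t̪/); velar lacks voiceless (/k/); uvular lacks voiceless (/q/).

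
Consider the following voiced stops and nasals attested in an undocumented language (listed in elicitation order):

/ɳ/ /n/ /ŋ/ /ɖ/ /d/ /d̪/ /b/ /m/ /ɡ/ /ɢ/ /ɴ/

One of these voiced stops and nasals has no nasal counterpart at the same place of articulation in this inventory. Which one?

Bilabial: /b/ ~ /m/
Alveolar: /d/ ~ /n/
Retroflex: /ɖ/ ~ /ɳ/
Velar: /ɡ/ ~ /ŋ/
Uvular: /ɢ/ ~ /ɴ/
Dental: only /d̪/ (oral stop); no nasal partner.
So /d̪/ is the unpaired segment.

/d̪/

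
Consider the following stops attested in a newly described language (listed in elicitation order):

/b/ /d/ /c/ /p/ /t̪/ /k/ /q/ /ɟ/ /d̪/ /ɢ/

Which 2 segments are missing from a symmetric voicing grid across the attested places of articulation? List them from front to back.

/t/, /ɡ/

bilabial: voiceless /p/, voiced /b/.
dental: voiceless /t̪/, voiced /d̪/.
alveolar: voiceless —, voiced /d/.
palatal: voiceless /c/, voiced /ɟ/.
velar: voiceless /k/, voiced —.
uvular: voiceless /q/, voiced /ɢ/.
Gaps, from front to back: alveolar lacks voiceless (/t/); velar lacks voiced (/ɡ/).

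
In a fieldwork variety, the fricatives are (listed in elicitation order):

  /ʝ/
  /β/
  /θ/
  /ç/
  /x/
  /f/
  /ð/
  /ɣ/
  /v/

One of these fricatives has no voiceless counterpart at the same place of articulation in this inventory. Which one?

/β/

Labiodental: /f/ ~ /v/
Dental: /θ/ ~ /ð/
Palatal: /ç/ ~ /ʝ/
Velar: /x/ ~ /ɣ/
Bilabial: only /β/ (voiced); no voiceless partner.
So /β/ is the unpaired segment.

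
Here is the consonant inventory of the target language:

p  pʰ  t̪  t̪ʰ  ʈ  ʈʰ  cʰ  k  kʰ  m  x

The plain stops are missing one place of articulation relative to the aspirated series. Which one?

palatal

bilabial: plain /p/, aspirated /pʰ/.
dental: plain /t̪/, aspirated /t̪ʰ/.
retroflex: plain /ʈ/, aspirated /ʈʰ/.
palatal: plain —, aspirated /cʰ/.
velar: plain /k/, aspirated /kʰ/.
Every place of articulation has a plain member except palatal, where /c/ would be expected.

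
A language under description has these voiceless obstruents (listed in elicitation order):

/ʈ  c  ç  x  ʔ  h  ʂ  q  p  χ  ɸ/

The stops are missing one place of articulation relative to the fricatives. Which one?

place of articulation  stop      fricative
bilabial          p         ɸ       
retroflex         ʈ         ʂ       
palatal           c         ç       
velar             —         x       
uvular            q         χ       
glottal           ʔ         h       
Every place of articulation has a stop member except velar, where /k/ would be expected.

velar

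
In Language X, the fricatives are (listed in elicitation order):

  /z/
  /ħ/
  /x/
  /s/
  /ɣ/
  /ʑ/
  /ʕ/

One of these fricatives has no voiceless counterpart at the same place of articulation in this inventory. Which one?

Alveolar: /s/ ~ /z/
Velar: /x/ ~ /ɣ/
Pharyngeal: /ħ/ ~ /ʕ/
Alveolo-palatal: only /ʑ/ (voiced); no voiceless partner.
So /ʑ/ is the unpaired segment.

/ʑ/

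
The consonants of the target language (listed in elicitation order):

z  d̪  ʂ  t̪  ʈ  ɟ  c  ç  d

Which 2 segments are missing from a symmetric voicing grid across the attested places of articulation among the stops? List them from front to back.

/t/, /ɖ/

Voiceless: /t̪/ (dental), /ʈ/ (retroflex), /c/ (palatal).
Voiced: /d̪/ (dental), /d/ (alveolar), /ɟ/ (palatal).
Gaps, from front to back: alveolar lacks voiceless (/t/); retroflex lacks voiced (/ɖ/).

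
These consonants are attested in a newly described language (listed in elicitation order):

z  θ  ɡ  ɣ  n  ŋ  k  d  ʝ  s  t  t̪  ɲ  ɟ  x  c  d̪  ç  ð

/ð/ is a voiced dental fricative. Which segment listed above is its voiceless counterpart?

The voiceless counterpart is a voiceless dental fricative — in this inventory, /θ/.

/θ/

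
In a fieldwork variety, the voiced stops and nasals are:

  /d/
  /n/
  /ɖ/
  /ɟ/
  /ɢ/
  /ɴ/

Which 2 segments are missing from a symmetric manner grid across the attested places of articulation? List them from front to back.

/ɳ/, /ɲ/

place of articulation  oral stop  nasal   
alveolar          d         n       
retroflex         ɖ         —       
palatal           ɟ         —       
uvular            ɢ         ɴ       
Gaps, from front to back: retroflex lacks nasal (/ɳ/); palatal lacks nasal (/ɲ/).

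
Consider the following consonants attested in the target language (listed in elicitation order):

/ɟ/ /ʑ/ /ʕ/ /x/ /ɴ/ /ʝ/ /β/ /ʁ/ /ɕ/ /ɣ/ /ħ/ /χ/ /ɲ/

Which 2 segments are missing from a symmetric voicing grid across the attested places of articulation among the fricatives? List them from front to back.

Voiceless: /ɕ/ (alveolo-palatal), /x/ (velar), /χ/ (uvular), /ħ/ (pharyngeal).
Voiced: /β/ (bilabial), /ʑ/ (alveolo-palatal), /ʝ/ (palatal), /ɣ/ (velar), /ʁ/ (uvular), /ʕ/ (pharyngeal).
Gaps, from front to back: bilabial lacks voiceless (/ɸ/); palatal lacks voiceless (/ç/).

/ɸ/, /ç/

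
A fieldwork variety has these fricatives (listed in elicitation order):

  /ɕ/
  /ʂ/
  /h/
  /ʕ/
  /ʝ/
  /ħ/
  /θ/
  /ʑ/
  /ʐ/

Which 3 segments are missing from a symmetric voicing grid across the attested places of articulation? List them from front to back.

/ð/, /ç/, /ɦ/

place of articulation  voiceless  voiced  
dental            θ         —       
retroflex         ʂ         ʐ       
alveolo-palatal   ɕ         ʑ       
palatal           —         ʝ       
pharyngeal        ħ         ʕ       
glottal           h         —       
Gaps, from front to back: dental lacks voiced (/ð/); palatal lacks voiceless (/ç/); glottal lacks voiced (/ɦ/).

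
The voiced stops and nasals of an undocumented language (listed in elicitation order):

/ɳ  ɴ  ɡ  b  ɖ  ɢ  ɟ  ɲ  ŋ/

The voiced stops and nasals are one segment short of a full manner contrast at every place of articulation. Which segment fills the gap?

place of articulation  oral stop  nasal   
bilabial          b         —       
retroflex         ɖ         ɳ       
palatal           ɟ         ɲ       
velar             ɡ         ŋ       
uvular            ɢ         ɴ       
The bilabial row has no nasal member, so the gap is the bilabial nasal /m/.

/m/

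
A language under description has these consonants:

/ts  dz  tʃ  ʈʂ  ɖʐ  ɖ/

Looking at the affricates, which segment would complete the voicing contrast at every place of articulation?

place of articulation  voiceless  voiced  
alveolar          ts        dz      
postalveolar      tʃ        —       
retroflex         ʈʂ        ɖʐ      
The postalveolar row has no voiced member, so the gap is the voiced postalveolar affricate /dʒ/.

/dʒ/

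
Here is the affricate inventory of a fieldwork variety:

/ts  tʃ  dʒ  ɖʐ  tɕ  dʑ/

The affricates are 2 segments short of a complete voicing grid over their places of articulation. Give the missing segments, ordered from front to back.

/dz/, /ʈʂ/

place of articulation  voiceless  voiced  
alveolar          ts        —       
postalveolar      tʃ        dʒ      
retroflex         —         ɖʐ      
alveolo-palatal   tɕ        dʑ      
Gaps, from front to back: alveolar lacks voiced (/dz/); retroflex lacks voiceless (/ʈʂ/).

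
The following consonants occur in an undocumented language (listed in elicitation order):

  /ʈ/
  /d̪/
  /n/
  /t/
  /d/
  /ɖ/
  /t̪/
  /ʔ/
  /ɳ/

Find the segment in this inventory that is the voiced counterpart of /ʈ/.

/ʈ/ is a voiceless retroflex stop.
The voiced counterpart is a voiced retroflex stop — in this inventory, /ɖ/.

/ɖ/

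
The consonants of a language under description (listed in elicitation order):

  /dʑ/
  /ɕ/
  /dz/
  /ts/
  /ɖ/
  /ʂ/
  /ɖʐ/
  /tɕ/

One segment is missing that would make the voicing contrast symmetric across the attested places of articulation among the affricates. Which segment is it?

/ʈʂ/

alveolar: voiceless /ts/, voiced /dz/.
retroflex: voiceless —, voiced /ɖʐ/.
alveolo-palatal: voiceless /tɕ/, voiced /dʑ/.
The retroflex row has no voiceless member, so the gap is the voiceless retroflex affricate /ʈʂ/.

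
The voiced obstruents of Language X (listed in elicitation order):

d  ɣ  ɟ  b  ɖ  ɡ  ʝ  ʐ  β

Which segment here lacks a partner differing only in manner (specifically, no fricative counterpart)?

/d/

Bilabial: /b/ ~ /β/
Retroflex: /ɖ/ ~ /ʐ/
Palatal: /ɟ/ ~ /ʝ/
Velar: /ɡ/ ~ /ɣ/
Alveolar: only /d/ (stop); no fricative partner.
So /d/ is the unpaired segment.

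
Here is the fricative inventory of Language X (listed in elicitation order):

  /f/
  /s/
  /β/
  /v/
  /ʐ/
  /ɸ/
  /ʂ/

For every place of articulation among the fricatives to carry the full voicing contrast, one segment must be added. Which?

/z/

Voiceless: /ɸ/ (bilabial), /f/ (labiodental), /s/ (alveolar), /ʂ/ (retroflex).
Voiced: /β/ (bilabial), /v/ (labiodental), /ʐ/ (retroflex).
The alveolar row has no voiced member, so the gap is the voiced alveolar fricative /z/.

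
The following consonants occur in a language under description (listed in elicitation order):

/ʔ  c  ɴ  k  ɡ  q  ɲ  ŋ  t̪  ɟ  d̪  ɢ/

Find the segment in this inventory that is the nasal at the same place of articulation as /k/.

/ŋ/

/k/ is a voiceless velar stop.
The nasal at the same place is a velar nasal — in this inventory, /ŋ/.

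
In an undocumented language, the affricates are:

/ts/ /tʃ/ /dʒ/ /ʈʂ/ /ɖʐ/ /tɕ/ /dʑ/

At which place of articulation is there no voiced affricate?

alveolar

place of articulation  voiceless  voiced  
alveolar          ts        —       
postalveolar      tʃ        dʒ      
retroflex         ʈʂ        ɖʐ      
alveolo-palatal   tɕ        dʑ      
Every place of articulation has a voiced member except alveolar, where /dz/ would be expected.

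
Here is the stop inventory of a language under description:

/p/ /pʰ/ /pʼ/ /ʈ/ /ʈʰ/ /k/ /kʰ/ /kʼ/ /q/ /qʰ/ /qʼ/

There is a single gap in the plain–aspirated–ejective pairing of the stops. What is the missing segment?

/ʈʼ/

bilabial: plain /p/, aspirated /pʰ/, ejective /pʼ/.
retroflex: plain /ʈ/, aspirated /ʈʰ/, ejective —.
velar: plain /k/, aspirated /kʰ/, ejective /kʼ/.
uvular: plain /q/, aspirated /qʰ/, ejective /qʼ/.
The retroflex row has no ejective member, so the gap is the ejective retroflex stop /ʈʼ/.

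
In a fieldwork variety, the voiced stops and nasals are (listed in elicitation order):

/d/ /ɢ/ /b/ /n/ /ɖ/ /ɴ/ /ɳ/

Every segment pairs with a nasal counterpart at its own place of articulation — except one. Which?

/b/

Alveolar: /d/ ~ /n/
Retroflex: /ɖ/ ~ /ɳ/
Uvular: /ɢ/ ~ /ɴ/
Bilabial: only /b/ (oral stop); no nasal partner.
So /b/ is the unpaired segment.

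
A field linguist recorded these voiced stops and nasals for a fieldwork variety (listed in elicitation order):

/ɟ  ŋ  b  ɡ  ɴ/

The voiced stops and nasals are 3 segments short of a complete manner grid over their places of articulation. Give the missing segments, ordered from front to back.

/m/, /ɲ/, /ɢ/

bilabial: oral stop /b/, nasal —.
palatal: oral stop /ɟ/, nasal —.
velar: oral stop /ɡ/, nasal /ŋ/.
uvular: oral stop —, nasal /ɴ/.
Gaps, from front to back: bilabial lacks nasal (/m/); palatal lacks nasal (/ɲ/); uvular lacks oral stop (/ɢ/).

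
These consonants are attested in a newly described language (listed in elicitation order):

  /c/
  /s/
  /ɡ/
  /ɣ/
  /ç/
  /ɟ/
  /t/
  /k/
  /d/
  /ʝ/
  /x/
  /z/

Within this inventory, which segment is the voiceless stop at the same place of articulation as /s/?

/s/ is a voiceless alveolar fricative.
The voiceless stop at the same place is a voiceless alveolar stop — in this inventory, /t/.

/t/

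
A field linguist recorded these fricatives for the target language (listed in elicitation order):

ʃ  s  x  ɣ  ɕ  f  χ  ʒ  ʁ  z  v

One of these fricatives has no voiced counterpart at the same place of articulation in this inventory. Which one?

/ɕ/

Labiodental: /f/ ~ /v/
Alveolar: /s/ ~ /z/
Postalveolar: /ʃ/ ~ /ʒ/
Velar: /x/ ~ /ɣ/
Uvular: /χ/ ~ /ʁ/
Alveolo-palatal: only /ɕ/ (voiceless); no voiced partner.
So /ɕ/ is the unpaired segment.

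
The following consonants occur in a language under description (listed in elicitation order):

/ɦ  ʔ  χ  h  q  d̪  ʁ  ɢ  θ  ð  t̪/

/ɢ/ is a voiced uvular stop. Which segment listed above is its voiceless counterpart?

The voiceless counterpart is a voiceless uvular stop — in this inventory, /q/.

/q/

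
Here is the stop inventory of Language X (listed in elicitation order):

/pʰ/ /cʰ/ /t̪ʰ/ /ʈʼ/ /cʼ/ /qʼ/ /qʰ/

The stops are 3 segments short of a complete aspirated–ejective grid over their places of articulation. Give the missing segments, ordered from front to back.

/pʼ/, /t̪ʼ/, /ʈʰ/

Aspirated: /pʰ/ (bilabial), /t̪ʰ/ (dental), /cʰ/ (palatal), /qʰ/ (uvular).
Ejective: /ʈʼ/ (retroflex), /cʼ/ (palatal), /qʼ/ (uvular).
Gaps, from front to back: bilabial lacks ejective (/pʼ/); dental lacks ejective (/t̪ʼ/); retroflex lacks aspirated (/ʈʰ/).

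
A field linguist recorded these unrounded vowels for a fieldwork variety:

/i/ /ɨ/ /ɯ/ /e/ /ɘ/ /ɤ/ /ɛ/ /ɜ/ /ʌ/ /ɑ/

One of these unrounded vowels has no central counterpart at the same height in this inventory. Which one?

High: /i/ ~ /ɨ/ ~ /ɯ/
High-mid: /e/ ~ /ɘ/ ~ /ɤ/
Low-mid: /ɛ/ ~ /ɜ/ ~ /ʌ/
Low: only /ɑ/ (back); no central partner.
So /ɑ/ is the unpaired segment.

/ɑ/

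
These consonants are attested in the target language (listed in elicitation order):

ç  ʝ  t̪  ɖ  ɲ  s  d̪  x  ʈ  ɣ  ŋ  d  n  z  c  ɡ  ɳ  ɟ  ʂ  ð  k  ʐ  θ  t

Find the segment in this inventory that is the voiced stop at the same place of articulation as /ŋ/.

/ɡ/

/ŋ/ is a velar nasal.
The voiced stop at the same place is a voiced velar stop — in this inventory, /ɡ/.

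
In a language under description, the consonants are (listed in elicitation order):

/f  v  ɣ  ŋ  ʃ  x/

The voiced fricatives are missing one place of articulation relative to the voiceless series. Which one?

labiodental: voiceless /f/, voiced /v/.
postalveolar: voiceless /ʃ/, voiced —.
velar: voiceless /x/, voiced /ɣ/.
Every place of articulation has a voiced member except postalveolar, where /ʒ/ would be expected.

postalveolar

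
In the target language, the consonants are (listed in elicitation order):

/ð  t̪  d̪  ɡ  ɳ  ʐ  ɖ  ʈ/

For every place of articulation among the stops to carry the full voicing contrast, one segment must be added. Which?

/k/

place of articulation  voiceless  voiced  
dental            t̪        d̪      
retroflex         ʈ         ɖ       
velar             —         ɡ       
The velar row has no voiceless member, so the gap is the voiceless velar stop /k/.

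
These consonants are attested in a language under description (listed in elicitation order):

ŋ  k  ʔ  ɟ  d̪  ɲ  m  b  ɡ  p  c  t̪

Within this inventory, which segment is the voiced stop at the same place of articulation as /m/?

/m/ is a bilabial nasal.
The voiced stop at the same place is a voiced bilabial stop — in this inventory, /b/.

/b/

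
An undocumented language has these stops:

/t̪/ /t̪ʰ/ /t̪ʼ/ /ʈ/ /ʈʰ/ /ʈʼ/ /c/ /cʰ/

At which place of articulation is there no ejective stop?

palatal

Plain: /t̪/ (dental), /ʈ/ (retroflex), /c/ (palatal).
Aspirated: /t̪ʰ/ (dental), /ʈʰ/ (retroflex), /cʰ/ (palatal).
Ejective: /t̪ʼ/ (dental), /ʈʼ/ (retroflex).
Every place of articulation has an ejective member except palatal, where /cʼ/ would be expected.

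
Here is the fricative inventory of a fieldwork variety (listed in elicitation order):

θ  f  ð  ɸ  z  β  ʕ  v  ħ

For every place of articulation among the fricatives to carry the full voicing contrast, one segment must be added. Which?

Voiceless: /ɸ/ (bilabial), /f/ (labiodental), /θ/ (dental), /ħ/ (pharyngeal).
Voiced: /β/ (bilabial), /v/ (labiodental), /ð/ (dental), /z/ (alveolar), /ʕ/ (pharyngeal).
The alveolar row has no voiceless member, so the gap is the voiceless alveolar fricative /s/.

/s/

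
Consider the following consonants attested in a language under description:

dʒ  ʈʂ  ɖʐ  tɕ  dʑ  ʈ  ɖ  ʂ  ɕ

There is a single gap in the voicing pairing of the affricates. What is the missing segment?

/tʃ/

postalveolar: voiceless —, voiced /dʒ/.
retroflex: voiceless /ʈʂ/, voiced /ɖʐ/.
alveolo-palatal: voiceless /tɕ/, voiced /dʑ/.
The postalveolar row has no voiceless member, so the gap is the voiceless postalveolar affricate /tʃ/.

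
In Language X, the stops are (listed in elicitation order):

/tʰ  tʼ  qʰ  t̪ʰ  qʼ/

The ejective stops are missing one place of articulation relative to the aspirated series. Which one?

dental

Aspirated: /t̪ʰ/ (dental), /tʰ/ (alveolar), /qʰ/ (uvular).
Ejective: /tʼ/ (alveolar), /qʼ/ (uvular).
Every place of articulation has an ejective member except dental, where /t̪ʼ/ would be expected.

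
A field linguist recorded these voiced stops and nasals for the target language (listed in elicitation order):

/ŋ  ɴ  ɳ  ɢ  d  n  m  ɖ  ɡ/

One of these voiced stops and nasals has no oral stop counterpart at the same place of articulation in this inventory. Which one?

Alveolar: /d/ ~ /n/
Retroflex: /ɖ/ ~ /ɳ/
Velar: /ɡ/ ~ /ŋ/
Uvular: /ɢ/ ~ /ɴ/
Bilabial: only /m/ (nasal); no oral stop partner.
So /m/ is the unpaired segment.

/m/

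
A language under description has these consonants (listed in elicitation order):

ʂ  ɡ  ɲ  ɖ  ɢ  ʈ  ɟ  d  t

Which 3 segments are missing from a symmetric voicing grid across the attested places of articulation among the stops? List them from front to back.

/c/, /k/, /q/

Voiceless: /t/ (alveolar), /ʈ/ (retroflex).
Voiced: /d/ (alveolar), /ɖ/ (retroflex), /ɟ/ (palatal), /ɡ/ (velar), /ɢ/ (uvular).
Gaps, from front to back: palatal lacks voiceless (/c/); velar lacks voiceless (/k/); uvular lacks voiceless (/q/).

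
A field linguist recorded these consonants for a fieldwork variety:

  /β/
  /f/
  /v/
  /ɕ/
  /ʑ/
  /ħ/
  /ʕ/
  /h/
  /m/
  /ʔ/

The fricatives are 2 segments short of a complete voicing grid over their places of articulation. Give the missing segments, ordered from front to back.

/ɸ/, /ɦ/

bilabial: voiceless —, voiced /β/.
labiodental: voiceless /f/, voiced /v/.
alveolo-palatal: voiceless /ɕ/, voiced /ʑ/.
pharyngeal: voiceless /ħ/, voiced /ʕ/.
glottal: voiceless /h/, voiced —.
Gaps, from front to back: bilabial lacks voiceless (/ɸ/); glottal lacks voiced (/ɦ/).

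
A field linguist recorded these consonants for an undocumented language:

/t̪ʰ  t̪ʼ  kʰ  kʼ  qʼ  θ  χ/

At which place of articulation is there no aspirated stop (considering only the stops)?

Aspirated: /t̪ʰ/ (dental), /kʰ/ (velar).
Ejective: /t̪ʼ/ (dental), /kʼ/ (velar), /qʼ/ (uvular).
Every place of articulation has an aspirated member except uvular, where /qʰ/ would be expected.

uvular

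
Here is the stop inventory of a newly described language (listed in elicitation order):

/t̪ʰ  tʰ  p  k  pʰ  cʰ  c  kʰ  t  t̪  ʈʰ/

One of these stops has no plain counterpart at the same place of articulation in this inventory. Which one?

Bilabial: /p/ ~ /pʰ/
Dental: /t̪/ ~ /t̪ʰ/
Alveolar: /t/ ~ /tʰ/
Palatal: /c/ ~ /cʰ/
Velar: /k/ ~ /kʰ/
Retroflex: only /ʈʰ/ (aspirated); no plain partner.
So /ʈʰ/ is the unpaired segment.

/ʈʰ/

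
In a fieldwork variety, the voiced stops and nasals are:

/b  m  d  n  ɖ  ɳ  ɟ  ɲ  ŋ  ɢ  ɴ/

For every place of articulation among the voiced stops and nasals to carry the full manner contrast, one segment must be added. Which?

/ɡ/

place of articulation  oral stop  nasal   
bilabial          b         m       
alveolar          d         n       
retroflex         ɖ         ɳ       
palatal           ɟ         ɲ       
velar             —         ŋ       
uvular            ɢ         ɴ       
The velar row has no oral stop member, so the gap is the velar oral stop /ɡ/.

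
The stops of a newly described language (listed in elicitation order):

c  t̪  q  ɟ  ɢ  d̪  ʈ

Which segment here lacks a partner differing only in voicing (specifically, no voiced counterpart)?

Dental: /t̪/ ~ /d̪/
Palatal: /c/ ~ /ɟ/
Uvular: /q/ ~ /ɢ/
Retroflex: only /ʈ/ (voiceless); no voiced partner.
So /ʈ/ is the unpaired segment.

/ʈ/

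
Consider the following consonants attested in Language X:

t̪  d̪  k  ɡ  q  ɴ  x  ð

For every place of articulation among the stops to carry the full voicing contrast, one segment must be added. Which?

/ɢ/

dental: voiceless /t̪/, voiced /d̪/.
velar: voiceless /k/, voiced /ɡ/.
uvular: voiceless /q/, voiced —.
The uvular row has no voiced member, so the gap is the voiced uvular stop /ɢ/.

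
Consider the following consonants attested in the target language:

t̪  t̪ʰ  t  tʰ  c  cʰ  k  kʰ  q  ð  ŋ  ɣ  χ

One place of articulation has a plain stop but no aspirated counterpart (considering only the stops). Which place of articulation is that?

Plain: /t̪/ (dental), /t/ (alveolar), /c/ (palatal), /k/ (velar), /q/ (uvular).
Aspirated: /t̪ʰ/ (dental), /tʰ/ (alveolar), /cʰ/ (palatal), /kʰ/ (velar).
Every place of articulation has an aspirated member except uvular, where /qʰ/ would be expected.

uvular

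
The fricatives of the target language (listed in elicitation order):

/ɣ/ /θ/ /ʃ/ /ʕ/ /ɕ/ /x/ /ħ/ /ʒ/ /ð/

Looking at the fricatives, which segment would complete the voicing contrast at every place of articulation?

place of articulation  voiceless  voiced  
dental            θ         ð       
postalveolar      ʃ         ʒ       
alveolo-palatal   ɕ         —       
velar             x         ɣ       
pharyngeal        ħ         ʕ       
The alveolo-palatal row has no voiced member, so the gap is the voiced alveolo-palatal fricative /ʑ/.

/ʑ/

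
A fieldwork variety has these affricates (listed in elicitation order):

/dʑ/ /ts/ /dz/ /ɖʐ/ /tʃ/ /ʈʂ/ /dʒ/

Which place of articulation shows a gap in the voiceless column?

alveolar: voiceless /ts/, voiced /dz/.
postalveolar: voiceless /tʃ/, voiced /dʒ/.
retroflex: voiceless /ʈʂ/, voiced /ɖʐ/.
alveolo-palatal: voiceless —, voiced /dʑ/.
Every place of articulation has a voiceless member except alveolo-palatal, where /tɕ/ would be expected.

alveolo-palatal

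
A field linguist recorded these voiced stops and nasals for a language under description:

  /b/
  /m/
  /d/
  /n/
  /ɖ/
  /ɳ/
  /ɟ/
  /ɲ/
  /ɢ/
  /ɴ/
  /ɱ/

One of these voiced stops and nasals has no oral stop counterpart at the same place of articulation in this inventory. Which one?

/ɱ/

Bilabial: /b/ ~ /m/
Alveolar: /d/ ~ /n/
Retroflex: /ɖ/ ~ /ɳ/
Palatal: /ɟ/ ~ /ɲ/
Uvular: /ɢ/ ~ /ɴ/
Labiodental: only /ɱ/ (nasal); no oral stop partner.
So /ɱ/ is the unpaired segment.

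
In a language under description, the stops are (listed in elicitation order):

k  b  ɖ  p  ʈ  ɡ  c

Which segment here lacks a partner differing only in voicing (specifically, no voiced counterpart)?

Bilabial: /p/ ~ /b/
Retroflex: /ʈ/ ~ /ɖ/
Velar: /k/ ~ /ɡ/
Palatal: only /c/ (voiceless); no voiced partner.
So /c/ is the unpaired segment.

/c/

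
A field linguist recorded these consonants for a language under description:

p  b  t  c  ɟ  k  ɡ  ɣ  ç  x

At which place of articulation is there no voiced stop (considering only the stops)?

alveolar

place of articulation  voiceless  voiced  
bilabial          p         b       
alveolar          t         —       
palatal           c         ɟ       
velar             k         ɡ       
Every place of articulation has a voiced member except alveolar, where /d/ would be expected.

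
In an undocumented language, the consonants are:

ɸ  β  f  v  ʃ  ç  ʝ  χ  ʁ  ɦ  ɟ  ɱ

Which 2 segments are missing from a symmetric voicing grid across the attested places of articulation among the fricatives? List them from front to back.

bilabial: voiceless /ɸ/, voiced /β/.
labiodental: voiceless /f/, voiced /v/.
postalveolar: voiceless /ʃ/, voiced —.
palatal: voiceless /ç/, voiced /ʝ/.
uvular: voiceless /χ/, voiced /ʁ/.
glottal: voiceless —, voiced /ɦ/.
Gaps, from front to back: postalveolar lacks voiced (/ʒ/); glottal lacks voiceless (/h/).

/ʒ/, /h/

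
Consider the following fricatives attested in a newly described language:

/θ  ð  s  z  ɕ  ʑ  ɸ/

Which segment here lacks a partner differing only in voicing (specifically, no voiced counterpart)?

/ɸ/

Dental: /θ/ ~ /ð/
Alveolar: /s/ ~ /z/
Alveolo-palatal: /ɕ/ ~ /ʑ/
Bilabial: only /ɸ/ (voiceless); no voiced partner.
So /ɸ/ is the unpaired segment.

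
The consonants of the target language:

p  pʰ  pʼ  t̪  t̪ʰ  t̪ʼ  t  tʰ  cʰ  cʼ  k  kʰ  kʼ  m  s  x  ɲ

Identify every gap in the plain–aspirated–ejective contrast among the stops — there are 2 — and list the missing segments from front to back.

/tʼ/, /c/

place of articulation  plain     aspirated  ejective
bilabial          p         pʰ        pʼ      
dental            t̪        t̪ʰ       t̪ʼ     
alveolar          t         tʰ        —       
palatal           —         cʰ        cʼ      
velar             k         kʰ        kʼ      
Gaps, from front to back: alveolar lacks ejective (/tʼ/); palatal lacks plain (/c/).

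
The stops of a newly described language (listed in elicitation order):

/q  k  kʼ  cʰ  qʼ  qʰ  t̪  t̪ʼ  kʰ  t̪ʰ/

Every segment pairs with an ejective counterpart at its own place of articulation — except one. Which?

/cʰ/

Dental: /t̪/ ~ /t̪ʰ/ ~ /t̪ʼ/
Velar: /k/ ~ /kʰ/ ~ /kʼ/
Uvular: /q/ ~ /qʰ/ ~ /qʼ/
Palatal: only /cʰ/ (aspirated); no ejective partner.
So /cʰ/ is the unpaired segment.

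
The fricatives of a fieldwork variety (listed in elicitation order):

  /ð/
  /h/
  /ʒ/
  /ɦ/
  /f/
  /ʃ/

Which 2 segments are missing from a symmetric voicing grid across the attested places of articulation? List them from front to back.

/v/, /θ/

labiodental: voiceless /f/, voiced —.
dental: voiceless —, voiced /ð/.
postalveolar: voiceless /ʃ/, voiced /ʒ/.
glottal: voiceless /h/, voiced /ɦ/.
Gaps, from front to back: labiodental lacks voiced (/v/); dental lacks voiceless (/θ/).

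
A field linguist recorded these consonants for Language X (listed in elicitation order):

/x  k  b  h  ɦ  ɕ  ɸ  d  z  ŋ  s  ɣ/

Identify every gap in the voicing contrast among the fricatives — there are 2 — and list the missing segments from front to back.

/β/, /ʑ/

place of articulation  voiceless  voiced  
bilabial          ɸ         —       
alveolar          s         z       
alveolo-palatal   ɕ         —       
velar             x         ɣ       
glottal           h         ɦ       
Gaps, from front to back: bilabial lacks voiced (/β/); alveolo-palatal lacks voiced (/ʑ/).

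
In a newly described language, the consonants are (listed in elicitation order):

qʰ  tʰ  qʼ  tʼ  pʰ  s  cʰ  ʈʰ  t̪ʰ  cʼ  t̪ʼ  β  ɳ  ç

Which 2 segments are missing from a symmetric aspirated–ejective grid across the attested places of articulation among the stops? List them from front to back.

Aspirated: /pʰ/ (bilabial), /t̪ʰ/ (dental), /tʰ/ (alveolar), /ʈʰ/ (retroflex), /cʰ/ (palatal), /qʰ/ (uvular).
Ejective: /t̪ʼ/ (dental), /tʼ/ (alveolar), /cʼ/ (palatal), /qʼ/ (uvular).
Gaps, from front to back: bilabial lacks ejective (/pʼ/); retroflex lacks ejective (/ʈʼ/).

/pʼ/, /ʈʼ/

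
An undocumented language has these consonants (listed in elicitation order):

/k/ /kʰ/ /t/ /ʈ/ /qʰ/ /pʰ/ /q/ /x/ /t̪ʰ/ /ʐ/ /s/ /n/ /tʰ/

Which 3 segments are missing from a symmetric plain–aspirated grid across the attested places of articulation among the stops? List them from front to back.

/p/, /t̪/, /ʈʰ/

bilabial: plain —, aspirated /pʰ/.
dental: plain —, aspirated /t̪ʰ/.
alveolar: plain /t/, aspirated /tʰ/.
retroflex: plain /ʈ/, aspirated —.
velar: plain /k/, aspirated /kʰ/.
uvular: plain /q/, aspirated /qʰ/.
Gaps, from front to back: bilabial lacks plain (/p/); dental lacks plain (/t̪/); retroflex lacks aspirated (/ʈʰ/).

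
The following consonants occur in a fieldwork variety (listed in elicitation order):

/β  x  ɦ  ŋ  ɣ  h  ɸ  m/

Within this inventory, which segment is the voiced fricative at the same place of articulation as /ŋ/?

/ɣ/

/ŋ/ is a velar nasal.
The voiced fricative at the same place is a voiced velar fricative — in this inventory, /ɣ/.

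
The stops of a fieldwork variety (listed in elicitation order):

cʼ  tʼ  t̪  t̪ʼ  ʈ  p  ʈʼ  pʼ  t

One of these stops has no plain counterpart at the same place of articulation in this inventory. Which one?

/cʼ/

Bilabial: /p/ ~ /pʼ/
Dental: /t̪/ ~ /t̪ʼ/
Alveolar: /t/ ~ /tʼ/
Retroflex: /ʈ/ ~ /ʈʼ/
Palatal: only /cʼ/ (ejective); no plain partner.
So /cʼ/ is the unpaired segment.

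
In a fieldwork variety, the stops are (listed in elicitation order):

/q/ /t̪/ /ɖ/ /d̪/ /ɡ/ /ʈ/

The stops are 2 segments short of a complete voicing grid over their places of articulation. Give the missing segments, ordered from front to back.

place of articulation  voiceless  voiced  
dental            t̪        d̪      
retroflex         ʈ         ɖ       
velar             —         ɡ       
uvular            q         —       
Gaps, from front to back: velar lacks voiceless (/k/); uvular lacks voiced (/ɢ/).

/k/, /ɢ/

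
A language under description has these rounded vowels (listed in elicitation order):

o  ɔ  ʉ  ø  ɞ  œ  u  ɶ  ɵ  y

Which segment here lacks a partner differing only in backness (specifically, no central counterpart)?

High: /y/ ~ /ʉ/ ~ /u/
High-mid: /ø/ ~ /ɵ/ ~ /o/
Low-mid: /œ/ ~ /ɞ/ ~ /ɔ/
Low: only /ɶ/ (front); no central partner.
So /ɶ/ is the unpaired segment.

/ɶ/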